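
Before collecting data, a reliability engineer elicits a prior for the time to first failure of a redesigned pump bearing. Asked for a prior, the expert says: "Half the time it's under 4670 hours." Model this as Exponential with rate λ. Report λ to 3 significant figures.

λ ≈ 0.000148

Exponential median = ln 2 / λ, so λ = ln 2 / 4670.0 = 0.000148.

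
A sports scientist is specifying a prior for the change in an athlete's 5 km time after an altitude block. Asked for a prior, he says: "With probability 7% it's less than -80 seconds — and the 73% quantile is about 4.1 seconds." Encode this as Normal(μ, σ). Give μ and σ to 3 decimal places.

For Normal(μ,σ), the p-quantile is μ + z_p·σ. Here z_{0.07} = -1.476, z_{0.73} = 0.6128.
So -80 = μ − 1.476σ and 4.1 = μ + 0.6128σ.
Subtracting: σ = (4.1 − -80)/(0.6128 − (-1.476)) = 40.266.
Then μ = -80 − (-1.476)·40.266 = -20.576.

μ = -20.576, σ = 40.266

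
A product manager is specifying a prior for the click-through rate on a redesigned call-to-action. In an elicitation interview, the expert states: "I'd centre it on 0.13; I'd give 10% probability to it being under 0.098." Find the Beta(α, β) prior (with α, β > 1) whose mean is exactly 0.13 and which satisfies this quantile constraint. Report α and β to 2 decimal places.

α ≈ 22.02, β ≈ 147.36

With mean 0.13 fixed, write α = 0.13s, β = 0.87s where s = α+β.
Need P(θ < 0.098) = 0.1 under Beta(0.13s, 0.87s). Normal approximation: (q−m)/√(m(1−m)/s) ≈ z_{0.1} = -1.28, so s ≈ 0.13·0.87·(-1.28)²/(0.098−0.13)² = 181.4.
At s = 181.4: P(θ<0.098) ≈ 0.092. Adjusting to match 0.1 gives s ≈ 169.38.
So α = 0.13·169.38 ≈ 22.02, β = 0.87·169.38 ≈ 147.36.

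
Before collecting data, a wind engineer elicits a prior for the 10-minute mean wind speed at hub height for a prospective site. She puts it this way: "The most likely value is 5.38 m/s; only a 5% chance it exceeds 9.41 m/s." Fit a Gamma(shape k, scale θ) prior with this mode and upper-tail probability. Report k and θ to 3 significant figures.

k ≈ 9.92, θ ≈ 0.603

Gamma(k,θ) with k>1 has mode (k−1)θ, so θ = 5.38/(k−1).
Need P(X < 9.41) = 0.95 with θ tied to k this way. Start at k = 2, θ = 5.38: P(X<9.41) ≈ 0.522.
Too low — raise k to concentrate. Iterating converges to k ≈ 9.92.
Then θ = 5.38/(9.92−1) ≈ 0.603.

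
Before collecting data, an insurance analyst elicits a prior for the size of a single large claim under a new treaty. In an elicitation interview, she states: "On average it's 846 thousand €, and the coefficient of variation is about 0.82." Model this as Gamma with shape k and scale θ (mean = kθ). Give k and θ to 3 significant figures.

For Gamma(k, scale θ): mean = kθ, variance = kθ², so CV = 1/√k.
CV = 0.82, hence k = 1/CV² = 1.49.
Then θ = mean/k = 846/1.49 = 569.

k ≈ 1.49, θ ≈ 569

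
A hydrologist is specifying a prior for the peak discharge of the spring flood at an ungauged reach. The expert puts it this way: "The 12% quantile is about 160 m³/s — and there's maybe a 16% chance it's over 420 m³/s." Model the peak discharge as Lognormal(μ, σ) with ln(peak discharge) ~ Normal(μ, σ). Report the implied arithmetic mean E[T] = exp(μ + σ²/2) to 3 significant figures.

E[T] ≈ 298 m³/s

If T ~ Lognormal(μ,σ) then ln T ~ Normal(μ,σ), so the p-quantile of ln T is μ + z_p·σ.
ln(160) = 5.075 and ln(420) = 6.04; z_{0.12} = -1.175, z_{0.84} = 0.9945.
σ = (6.04 − 5.075)/(0.9945 − (-1.175)) = 0.445.
μ = 5.075 − (-1.175)·0.445 = 5.598.
E[T] = exp(μ + σ²/2) = exp(5.598 + 0.0989) = 298 m³/s.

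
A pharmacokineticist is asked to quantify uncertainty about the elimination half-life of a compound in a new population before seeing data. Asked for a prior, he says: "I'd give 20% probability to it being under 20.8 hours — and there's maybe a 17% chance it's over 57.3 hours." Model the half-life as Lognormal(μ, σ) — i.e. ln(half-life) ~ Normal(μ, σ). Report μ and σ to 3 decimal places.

μ ≈ 3.510, σ ≈ 0.564

If T ~ Lognormal(μ,σ) then ln T ~ Normal(μ,σ), so the p-quantile of ln T is μ + z_p·σ.
ln(20.8) = 3.035 and ln(57.3) = 4.048; z_{0.2} = -0.8416, z_{0.83} = 0.9542.
σ = (4.048 − 3.035)/(0.9542 − (-0.8416)) = 0.564.
μ = 3.035 − (-0.8416)·0.564 = 3.510.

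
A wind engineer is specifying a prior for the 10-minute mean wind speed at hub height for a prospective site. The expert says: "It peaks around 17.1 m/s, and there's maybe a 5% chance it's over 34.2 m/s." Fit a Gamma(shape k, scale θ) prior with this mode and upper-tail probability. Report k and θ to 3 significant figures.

k ≈ 6.77, θ ≈ 2.96

Gamma(k,θ) with k>1 has mode (k−1)θ, so θ = 17.1/(k−1).
Need P(X < 34.2) = 0.95 with θ tied to k this way. Start at k = 2, θ = 17.1: P(X<34.2) ≈ 0.594.
Too low — raise k to concentrate. Iterating converges to k ≈ 6.77.
Then θ = 17.1/(6.77−1) ≈ 2.96.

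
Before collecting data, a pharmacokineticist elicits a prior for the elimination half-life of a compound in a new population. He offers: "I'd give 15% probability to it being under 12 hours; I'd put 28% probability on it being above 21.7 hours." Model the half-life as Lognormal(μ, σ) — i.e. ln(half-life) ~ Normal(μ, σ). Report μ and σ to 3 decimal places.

If T ~ Lognormal(μ,σ) then ln T ~ Normal(μ,σ), so the p-quantile of ln T is μ + z_p·σ.
ln(12) = 2.485 and ln(21.7) = 3.077; z_{0.15} = -1.036, z_{0.72} = 0.5828.
σ = (3.077 − 2.485)/(0.5828 − (-1.036)) = 0.366.
μ = 2.485 − (-1.036)·0.366 = 2.864.

μ ≈ 2.864, σ ≈ 0.366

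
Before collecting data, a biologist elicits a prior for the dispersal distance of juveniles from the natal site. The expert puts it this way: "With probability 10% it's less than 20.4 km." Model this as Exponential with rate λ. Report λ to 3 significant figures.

λ ≈ 0.00516

P(T < 20.4) = 1 − e^(−λ·20.4) = 0.1, so λ = −ln(1−0.1)/20.4 = −ln(0.9)/20.4 = 0.00516.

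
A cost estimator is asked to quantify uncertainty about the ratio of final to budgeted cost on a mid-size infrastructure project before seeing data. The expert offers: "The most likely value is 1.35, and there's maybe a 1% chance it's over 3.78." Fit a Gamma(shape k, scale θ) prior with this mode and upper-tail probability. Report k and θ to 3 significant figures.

Gamma(k,θ) with k>1 has mode (k−1)θ, so θ = 1.35/(k−1).
Need P(X < 3.78) = 0.99 with θ tied to k this way. Start at k = 2, θ = 1.35: P(X<3.78) ≈ 0.769.
Too low — raise k to concentrate. Iterating converges to k ≈ 5.32.
Then θ = 1.35/(5.32−1) ≈ 0.313.

k ≈ 5.32, θ ≈ 0.313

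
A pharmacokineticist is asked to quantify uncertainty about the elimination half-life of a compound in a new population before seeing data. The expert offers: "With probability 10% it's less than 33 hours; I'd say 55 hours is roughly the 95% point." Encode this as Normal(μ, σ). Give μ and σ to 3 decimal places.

μ = 42.634, σ = 7.518

For Normal(μ,σ), the p-quantile is μ + z_p·σ. Here z_{0.1} = -1.282, z_{0.95} = 1.645.
So 33 = μ − 1.282σ and 55 = μ + 1.645σ.
Subtracting: σ = (55 − 33)/(1.645 − (-1.282)) = 7.518.
Then μ = 33 − (-1.282)·7.518 = 42.634.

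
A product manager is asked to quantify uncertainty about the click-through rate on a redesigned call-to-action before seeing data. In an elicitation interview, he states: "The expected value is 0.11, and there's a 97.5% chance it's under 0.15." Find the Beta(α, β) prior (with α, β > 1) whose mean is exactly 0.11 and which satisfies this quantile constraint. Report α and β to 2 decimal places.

α ≈ 29.53, β ≈ 238.95

With mean 0.11 fixed, write α = 0.11s, β = 0.89s where s = α+β.
Need P(θ < 0.15) = 0.975 under Beta(0.11s, 0.89s). Normal approximation: (q−m)/√(m(1−m)/s) ≈ z_{0.975} = 1.96, so s ≈ 0.11·0.89·(1.96)²/(0.15−0.11)² = 235.0.
At s = 235.0: P(θ<0.15) ≈ 0.967. Adjusting to match 0.975 gives s ≈ 268.49.
So α = 0.11·268.49 ≈ 29.53, β = 0.89·268.49 ≈ 238.95.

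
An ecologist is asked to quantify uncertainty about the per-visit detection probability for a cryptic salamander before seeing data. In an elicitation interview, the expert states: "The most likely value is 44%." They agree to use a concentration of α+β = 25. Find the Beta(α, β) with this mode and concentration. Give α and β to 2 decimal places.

For α,β > 1 the Beta mode is (α−1)/(α+β−2). With α+β = 25, the mode is (α−1)/23.
Set (α−1)/23 = 0.44 → α = 1 + 0.44·23 = 11.12.
β = 25 − α = 13.88.

α = 11.12, β = 13.88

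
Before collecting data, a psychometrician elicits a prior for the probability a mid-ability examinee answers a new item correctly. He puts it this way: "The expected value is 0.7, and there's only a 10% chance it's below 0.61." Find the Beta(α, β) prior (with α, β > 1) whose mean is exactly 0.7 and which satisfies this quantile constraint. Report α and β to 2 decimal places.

α ≈ 30.79, β ≈ 13.20

With mean 0.7 fixed, write α = 0.7s, β = 0.3s where s = α+β.
Need P(θ < 0.61) = 0.1 under Beta(0.7s, 0.3s). Normal approximation: (q−m)/√(m(1−m)/s) ≈ z_{0.1} = -1.28, so s ≈ 0.7·0.3·(-1.28)²/(0.61−0.7)² = 42.6.
At s = 42.6: P(θ<0.61) ≈ 0.103. Adjusting to match 0.1 gives s ≈ 43.99.
So α = 0.7·43.99 ≈ 30.79, β = 0.3·43.99 ≈ 13.20.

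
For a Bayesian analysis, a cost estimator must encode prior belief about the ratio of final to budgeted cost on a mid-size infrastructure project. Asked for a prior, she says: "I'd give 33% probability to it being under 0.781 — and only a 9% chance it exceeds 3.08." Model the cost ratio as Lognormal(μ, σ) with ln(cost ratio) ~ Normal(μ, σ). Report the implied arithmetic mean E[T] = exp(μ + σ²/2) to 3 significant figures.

E[T] ≈ 1.48

If T ~ Lognormal(μ,σ) then ln T ~ Normal(μ,σ), so the p-quantile of ln T is μ + z_p·σ.
ln(0.781) = -0.2472 and ln(3.08) = 1.125; z_{0.33} = -0.4399, z_{0.91} = 1.341.
σ = (1.125 − -0.2472)/(1.341 − (-0.4399)) = 0.771.
μ = -0.2472 − (-0.4399)·0.771 = 0.092.
E[T] = exp(μ + σ²/2) = exp(0.092 + 0.2969) = 1.48.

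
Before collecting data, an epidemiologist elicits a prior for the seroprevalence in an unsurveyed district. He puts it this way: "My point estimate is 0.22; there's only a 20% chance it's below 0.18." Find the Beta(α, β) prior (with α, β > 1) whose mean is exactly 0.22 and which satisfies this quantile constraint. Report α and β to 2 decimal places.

α ≈ 17.19, β ≈ 60.94

With mean 0.22 fixed, write α = 0.22s, β = 0.78s where s = α+β.
Need P(θ < 0.18) = 0.2 under Beta(0.22s, 0.78s). Normal approximation: (q−m)/√(m(1−m)/s) ≈ z_{0.2} = -0.842, so s ≈ 0.22·0.78·(-0.842)²/(0.18−0.22)² = 76.0.
At s = 76.0: P(θ<0.18) ≈ 0.204. Adjusting to match 0.2 gives s ≈ 78.13.
So α = 0.22·78.13 ≈ 17.19, β = 0.78·78.13 ≈ 60.94.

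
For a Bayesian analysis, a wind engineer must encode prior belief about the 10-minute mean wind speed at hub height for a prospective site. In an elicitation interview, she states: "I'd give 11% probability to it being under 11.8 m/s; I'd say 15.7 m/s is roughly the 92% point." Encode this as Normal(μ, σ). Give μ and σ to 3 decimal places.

μ = 13.618, σ = 1.482

For Normal(μ,σ), the p-quantile is μ + z_p·σ. Here z_{0.11} = -1.227, z_{0.92} = 1.405.
So 11.8 = μ − 1.227σ and 15.7 = μ + 1.405σ.
Subtracting: σ = (15.7 − 11.8)/(1.405 − (-1.227)) = 1.482.
Then μ = 11.8 − (-1.227)·1.482 = 13.618.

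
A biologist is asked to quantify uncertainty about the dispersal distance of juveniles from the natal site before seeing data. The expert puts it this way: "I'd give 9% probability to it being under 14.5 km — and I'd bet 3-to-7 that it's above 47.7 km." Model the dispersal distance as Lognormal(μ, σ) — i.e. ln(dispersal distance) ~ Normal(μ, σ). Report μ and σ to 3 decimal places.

μ ≈ 3.530, σ ≈ 0.638

If T ~ Lognormal(μ,σ) then ln T ~ Normal(μ,σ), so the p-quantile of ln T is μ + z_p·σ.
ln(14.5) = 2.674 and ln(47.7) = 3.865; z_{0.09} = -1.341, z_{0.7} = 0.5244.
σ = (3.865 − 2.674)/(0.5244 − (-1.341)) = 0.638.
μ = 2.674 − (-1.341)·0.638 = 3.530.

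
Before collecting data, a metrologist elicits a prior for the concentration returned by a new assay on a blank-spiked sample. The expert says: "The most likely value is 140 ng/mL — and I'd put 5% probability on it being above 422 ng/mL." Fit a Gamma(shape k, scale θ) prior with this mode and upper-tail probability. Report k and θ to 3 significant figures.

Gamma(k,θ) with k>1 has mode (k−1)θ, so θ = 140/(k−1).
Need P(X < 422) = 0.95 with θ tied to k this way. Start at k = 2, θ = 140: P(X<422) ≈ 0.803.
Too low — raise k to concentrate. Iterating converges to k ≈ 3.18.
Then θ = 140/(3.18−1) ≈ 64.4.

k ≈ 3.18, θ ≈ 64.4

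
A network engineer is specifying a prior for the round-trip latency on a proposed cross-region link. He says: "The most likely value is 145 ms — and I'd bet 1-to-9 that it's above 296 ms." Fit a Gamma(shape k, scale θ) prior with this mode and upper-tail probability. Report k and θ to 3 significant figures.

Gamma(k,θ) with k>1 has mode (k−1)θ, so θ = 145/(k−1).
Need P(X < 296) = 0.9 with θ tied to k this way. Start at k = 2, θ = 145: P(X<296) ≈ 0.605.
Too low — raise k to concentrate. Iterating converges to k ≈ 4.77.
Then θ = 145/(4.77−1) ≈ 38.5.

k ≈ 4.77, θ ≈ 38.5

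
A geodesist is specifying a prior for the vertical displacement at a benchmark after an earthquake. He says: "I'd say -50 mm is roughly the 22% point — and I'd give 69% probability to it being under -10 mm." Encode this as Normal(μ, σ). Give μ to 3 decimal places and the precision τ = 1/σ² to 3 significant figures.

μ = -25.641, τ = 0.001

For Normal(μ,σ), the p-quantile is μ + z_p·σ. Here z_{0.22} = -0.7722, z_{0.69} = 0.4959.
So -50 = μ − 0.7722σ and -10 = μ + 0.4959σ.
Subtracting: σ = (-10 − -50)/(0.4959 − (-0.7722)) = 31.545.
Then μ = -50 − (-0.7722)·31.545 = -25.641.
Precision τ = 1/σ² = 1/31.54² = 0.001.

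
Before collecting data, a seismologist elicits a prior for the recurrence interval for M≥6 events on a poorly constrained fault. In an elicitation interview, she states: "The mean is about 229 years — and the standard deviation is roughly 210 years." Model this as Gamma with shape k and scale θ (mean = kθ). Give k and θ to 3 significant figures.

k ≈ 1.19, θ ≈ 193

For Gamma(k, scale θ): mean = kθ, variance = kθ², so CV = 1/√k.
CV = SD/mean = 210/229 = 0.917, hence k = 1/CV² = 1.19.
Then θ = mean/k = 229/1.19 = 193.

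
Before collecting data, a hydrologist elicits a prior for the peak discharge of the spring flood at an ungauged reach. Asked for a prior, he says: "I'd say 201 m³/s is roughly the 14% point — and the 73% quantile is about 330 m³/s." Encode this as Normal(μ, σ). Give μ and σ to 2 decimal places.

For Normal(μ,σ), the p-quantile is μ + z_p·σ. Here z_{0.14} = -1.08, z_{0.73} = 0.6128.
So 201 = μ − 1.08σ and 330 = μ + 0.6128σ.
Subtracting: σ = (330 − 201)/(0.6128 − (-1.08)) = 76.19.
Then μ = 201 − (-1.08)·76.19 = 283.31.

μ = 283.31, σ = 76.19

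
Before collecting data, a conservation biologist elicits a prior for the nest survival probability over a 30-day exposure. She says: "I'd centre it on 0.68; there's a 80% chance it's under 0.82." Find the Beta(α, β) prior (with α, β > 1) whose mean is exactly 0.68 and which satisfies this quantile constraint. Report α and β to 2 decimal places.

With mean 0.68 fixed, write α = 0.68s, β = 0.32s where s = α+β.
Need P(θ < 0.82) = 0.8 under Beta(0.68s, 0.32s). Normal approximation: (q−m)/√(m(1−m)/s) ≈ z_{0.8} = 0.842, so s ≈ 0.68·0.32·(0.842)²/(0.82−0.68)² = 7.9.
At s = 7.9: P(θ<0.82) ≈ 0.794. Adjusting to match 0.8 gives s ≈ 8.16.
So α = 0.68·8.16 ≈ 5.55, β = 0.32·8.16 ≈ 2.61.

α ≈ 5.55, β ≈ 2.61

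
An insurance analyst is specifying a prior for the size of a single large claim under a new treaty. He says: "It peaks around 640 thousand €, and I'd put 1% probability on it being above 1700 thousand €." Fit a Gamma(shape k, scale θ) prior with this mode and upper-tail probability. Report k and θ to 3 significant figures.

k ≈ 5.85, θ ≈ 132

Gamma(k,θ) with k>1 has mode (k−1)θ, so θ = 640/(k−1).
Need P(X < 1700) = 0.99 with θ tied to k this way. Start at k = 2, θ = 640: P(X<1700) ≈ 0.743.
Too low — raise k to concentrate. Iterating converges to k ≈ 5.85.
Then θ = 640/(5.85−1) ≈ 132.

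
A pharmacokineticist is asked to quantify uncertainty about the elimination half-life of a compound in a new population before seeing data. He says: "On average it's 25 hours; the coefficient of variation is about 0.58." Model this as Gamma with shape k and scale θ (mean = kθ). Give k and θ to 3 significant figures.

For Gamma(k, scale θ): mean = kθ, variance = kθ², so CV = 1/√k.
CV = 0.58, hence k = 1/CV² = 2.97.
Then θ = mean/k = 25/2.97 = 8.41.

k ≈ 2.97, θ ≈ 8.41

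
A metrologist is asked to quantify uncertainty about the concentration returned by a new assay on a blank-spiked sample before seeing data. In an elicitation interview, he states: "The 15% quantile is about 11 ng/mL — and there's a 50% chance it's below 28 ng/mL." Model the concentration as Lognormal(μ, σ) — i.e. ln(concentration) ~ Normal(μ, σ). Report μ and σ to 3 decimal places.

If T ~ Lognormal(μ,σ) then ln T ~ Normal(μ,σ), so the p-quantile of ln T is μ + z_p·σ.
ln(11) = 2.398 and ln(28) = 3.332; z_{0.15} = -1.036, z_{0.5} = 0.
σ = (3.332 − 2.398)/(0 − (-1.036)) = 0.901.
μ = 2.398 − (-1.036)·0.901 = 3.332.

μ ≈ 3.332, σ ≈ 0.901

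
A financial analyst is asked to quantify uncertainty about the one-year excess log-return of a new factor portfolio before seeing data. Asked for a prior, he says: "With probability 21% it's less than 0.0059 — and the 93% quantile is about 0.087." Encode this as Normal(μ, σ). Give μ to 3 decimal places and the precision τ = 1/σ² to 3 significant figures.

The p-quantile of Normal(μ,σ) is μ + z_p·σ, with z_{0.21} = -0.8064 and z_{0.93} = 1.476.
Eliminate σ: μ = (z₂·x₁ − z₁·x₂)/(z₂ − z₁) = (1.476·0.0059 − (-0.8064)·0.087)/2.282 = 0.035.
Then σ = (x₂ − x₁)/(z₂ − z₁) = (0.087 − 0.0059)/2.282 = 0.036.
Precision τ = 1/σ² = 1/0.03554² = 792.

μ = 0.035, τ = 792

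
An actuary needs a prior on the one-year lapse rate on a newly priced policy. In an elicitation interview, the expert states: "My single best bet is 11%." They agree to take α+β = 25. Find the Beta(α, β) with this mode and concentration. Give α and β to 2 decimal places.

For α,β > 1 the Beta mode is (α−1)/(α+β−2). With α+β = 25, the mode is (α−1)/23.
Set (α−1)/23 = 0.11 → α = 1 + 0.11·23 = 3.53.
β = 25 − α = 21.47.

α = 3.53, β = 21.47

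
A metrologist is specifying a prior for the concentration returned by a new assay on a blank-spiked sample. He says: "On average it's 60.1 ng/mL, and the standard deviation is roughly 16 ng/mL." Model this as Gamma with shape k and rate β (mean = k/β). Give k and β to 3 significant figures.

For Gamma(k, rate β): mean = k/β, variance = k/β², so CV = 1/√k.
CV = SD/mean = 16/60.1 = 0.2662, hence k = 1/CV² = 14.1.
Then β = k/mean = 14.1/60.1 = 0.235.

k ≈ 14.1, β ≈ 0.235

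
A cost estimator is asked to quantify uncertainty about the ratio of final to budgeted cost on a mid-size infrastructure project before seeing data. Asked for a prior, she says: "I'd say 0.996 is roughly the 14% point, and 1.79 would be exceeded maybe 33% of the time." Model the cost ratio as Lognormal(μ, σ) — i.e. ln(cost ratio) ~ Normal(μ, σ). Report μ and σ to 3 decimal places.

μ ≈ 0.413, σ ≈ 0.386

If T ~ Lognormal(μ,σ) then ln T ~ Normal(μ,σ), so the p-quantile of ln T is μ + z_p·σ.
ln(0.996) = -0.004008 and ln(1.79) = 0.5822; z_{0.14} = -1.08, z_{0.67} = 0.4399.
σ = (0.5822 − -0.004008)/(0.4399 − (-1.08)) = 0.386.
μ = -0.004008 − (-1.08)·0.386 = 0.413.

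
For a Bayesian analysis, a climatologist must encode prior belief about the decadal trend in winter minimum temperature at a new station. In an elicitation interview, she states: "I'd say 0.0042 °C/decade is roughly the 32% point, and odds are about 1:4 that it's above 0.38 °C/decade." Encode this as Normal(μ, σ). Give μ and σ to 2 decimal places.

The p-quantile of Normal(μ,σ) is μ + z_p·σ, with z_{0.32} = -0.4677 and z_{0.8} = 0.8416.
Eliminate σ: μ = (z₂·x₁ − z₁·x₂)/(z₂ − z₁) = (0.8416·0.0042 − (-0.4677)·0.38)/1.309 = 0.14.
Then σ = (x₂ − x₁)/(z₂ − z₁) = (0.38 − 0.0042)/1.309 = 0.29.

μ = 0.14, σ = 0.29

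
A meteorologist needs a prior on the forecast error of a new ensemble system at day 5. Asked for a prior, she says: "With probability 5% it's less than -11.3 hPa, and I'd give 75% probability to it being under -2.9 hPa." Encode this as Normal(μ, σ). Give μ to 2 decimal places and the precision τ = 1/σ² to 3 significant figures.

For Normal(μ,σ), the p-quantile is μ + z_p·σ. Here z_{0.05} = -1.645, z_{0.75} = 0.6745.
So -11.3 = μ − 1.645σ and -2.9 = μ + 0.6745σ.
Subtracting: σ = (-2.9 − -11.3)/(0.6745 − (-1.645)) = 3.62.
Then μ = -11.3 − (-1.645)·3.62 = -5.34.
Precision τ = 1/σ² = 1/3.622² = 0.0762.

μ = -5.34, τ = 0.0762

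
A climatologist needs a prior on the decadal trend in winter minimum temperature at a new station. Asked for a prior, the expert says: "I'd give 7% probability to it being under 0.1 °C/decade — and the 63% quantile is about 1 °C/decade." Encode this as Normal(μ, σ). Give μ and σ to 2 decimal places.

The p-quantile of Normal(μ,σ) is μ + z_p·σ, with z_{0.07} = -1.476 and z_{0.63} = 0.3319.
Eliminate σ: μ = (z₂·x₁ − z₁·x₂)/(z₂ − z₁) = (0.3319·0.1 − (-1.476)·1)/1.808 = 0.83.
Then σ = (x₂ − x₁)/(z₂ − z₁) = (1 − 0.1)/1.808 = 0.50.

μ = 0.83, σ = 0.50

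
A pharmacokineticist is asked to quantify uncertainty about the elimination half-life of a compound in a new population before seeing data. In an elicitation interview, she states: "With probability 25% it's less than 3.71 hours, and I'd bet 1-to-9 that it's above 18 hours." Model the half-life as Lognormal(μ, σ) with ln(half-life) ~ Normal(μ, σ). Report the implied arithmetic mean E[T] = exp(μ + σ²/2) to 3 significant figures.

If T ~ Lognormal(μ,σ) then ln T ~ Normal(μ,σ), so the p-quantile of ln T is μ + z_p·σ.
ln(3.71) = 1.311 and ln(18) = 2.89; z_{0.25} = -0.6745, z_{0.9} = 1.282.
σ = (2.89 − 1.311)/(1.282 − (-0.6745)) = 0.807.
μ = 1.311 − (-0.6745)·0.807 = 1.856.
E[T] = exp(μ + σ²/2) = exp(1.856 + 0.3260) = 8.86 hours.

E[T] ≈ 8.86 hours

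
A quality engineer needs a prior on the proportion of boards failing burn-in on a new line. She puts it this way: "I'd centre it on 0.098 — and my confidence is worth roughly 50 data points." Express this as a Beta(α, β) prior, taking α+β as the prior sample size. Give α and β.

α = 4.9, β = 45.1

Under the effective-sample-size interpretation, Beta(α, β) has prior mean α/(α+β) and prior sample size α+β.
So α+β = 50 and α/(α+β) = 0.098, giving α = 0.098·50 = 4.9 and β = 50 − 4.9 = 45.1.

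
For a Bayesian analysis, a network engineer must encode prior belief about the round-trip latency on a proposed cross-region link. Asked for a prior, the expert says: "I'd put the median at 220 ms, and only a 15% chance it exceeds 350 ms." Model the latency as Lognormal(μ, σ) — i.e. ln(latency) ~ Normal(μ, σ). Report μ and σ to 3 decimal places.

If T ~ Lognormal(μ,σ) then ln T ~ Normal(μ,σ), so the p-quantile of ln T is μ + z_p·σ.
ln(220) = 5.394 and ln(350) = 5.858; z_{0.5} = 0, z_{0.85} = 1.036.
σ = (5.858 − 5.394)/(1.036 − (0)) = 0.448.
μ = 5.394 − (0)·0.448 = 5.394.

μ ≈ 5.394, σ ≈ 0.448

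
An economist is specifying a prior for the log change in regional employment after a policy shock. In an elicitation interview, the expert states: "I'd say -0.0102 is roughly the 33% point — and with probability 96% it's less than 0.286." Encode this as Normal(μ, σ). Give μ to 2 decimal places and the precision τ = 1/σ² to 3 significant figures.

μ = 0.05, τ = 54.7

For Normal(μ,σ), the p-quantile is μ + z_p·σ. Here z_{0.33} = -0.4399, z_{0.96} = 1.751.
So -0.0102 = μ − 0.4399σ and 0.286 = μ + 1.751σ.
Subtracting: σ = (0.286 − -0.0102)/(1.751 − (-0.4399)) = 0.14.
Then μ = -0.0102 − (-0.4399)·0.14 = 0.05.
Precision τ = 1/σ² = 1/0.1352² = 54.7.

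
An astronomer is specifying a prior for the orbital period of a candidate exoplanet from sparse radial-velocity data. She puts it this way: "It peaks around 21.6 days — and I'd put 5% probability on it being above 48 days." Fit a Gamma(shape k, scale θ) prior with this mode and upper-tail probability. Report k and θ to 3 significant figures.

k ≈ 5.31, θ ≈ 5.01

Gamma(k,θ) with k>1 has mode (k−1)θ, so θ = 21.6/(k−1).
Need P(X < 48) = 0.95 with θ tied to k this way. Start at k = 2, θ = 21.6: P(X<48) ≈ 0.651.
Too low — raise k to concentrate. Iterating converges to k ≈ 5.31.
Then θ = 21.6/(5.31−1) ≈ 5.01.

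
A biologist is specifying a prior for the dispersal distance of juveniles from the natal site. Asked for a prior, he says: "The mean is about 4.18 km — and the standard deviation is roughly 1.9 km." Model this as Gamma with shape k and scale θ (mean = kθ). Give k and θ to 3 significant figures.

k ≈ 4.84, θ ≈ 0.864

For Gamma(k, scale θ): mean = kθ, variance = kθ², so CV = 1/√k.
CV = SD/mean = 1.9/4.18 = 0.4545, hence k = 1/CV² = 4.84.
Then θ = mean/k = 4.18/4.84 = 0.864.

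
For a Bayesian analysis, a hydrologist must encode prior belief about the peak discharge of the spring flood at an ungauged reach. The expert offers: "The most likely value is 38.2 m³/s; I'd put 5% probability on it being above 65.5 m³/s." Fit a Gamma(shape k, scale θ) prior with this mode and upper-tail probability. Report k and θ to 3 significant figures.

Gamma(k,θ) with k>1 has mode (k−1)θ, so θ = 38.2/(k−1).
Need P(X < 65.5) = 0.95 with θ tied to k this way. Start at k = 2, θ = 38.2: P(X<65.5) ≈ 0.511.
Too low — raise k to concentrate. Iterating converges to k ≈ 10.6.
Then θ = 38.2/(10.6−1) ≈ 3.98.

k ≈ 10.6, θ ≈ 3.98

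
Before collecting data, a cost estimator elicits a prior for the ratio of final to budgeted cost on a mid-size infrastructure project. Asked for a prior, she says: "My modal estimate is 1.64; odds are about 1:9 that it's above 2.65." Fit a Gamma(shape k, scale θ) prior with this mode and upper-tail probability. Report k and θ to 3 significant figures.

k ≈ 9.17, θ ≈ 0.201

Gamma(k,θ) with k>1 has mode (k−1)θ, so θ = 1.64/(k−1).
Need P(X < 2.65) = 0.9 with θ tied to k this way. Start at k = 2, θ = 1.64: P(X<2.65) ≈ 0.480.
Too low — raise k to concentrate. Iterating converges to k ≈ 9.17.
Then θ = 1.64/(9.17−1) ≈ 0.201.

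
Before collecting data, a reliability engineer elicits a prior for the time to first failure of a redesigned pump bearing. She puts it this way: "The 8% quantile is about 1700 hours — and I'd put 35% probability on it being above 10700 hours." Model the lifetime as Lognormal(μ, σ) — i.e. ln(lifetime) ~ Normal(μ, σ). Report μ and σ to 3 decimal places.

If T ~ Lognormal(μ,σ) then ln T ~ Normal(μ,σ), so the p-quantile of ln T is μ + z_p·σ.
ln(1700) = 7.438 and ln(10700) = 9.278; z_{0.08} = -1.405, z_{0.65} = 0.3853.
σ = (9.278 − 7.438)/(0.3853 − (-1.405)) = 1.027.
μ = 7.438 − (-1.405)·1.027 = 8.882.

μ ≈ 8.882, σ ≈ 1.027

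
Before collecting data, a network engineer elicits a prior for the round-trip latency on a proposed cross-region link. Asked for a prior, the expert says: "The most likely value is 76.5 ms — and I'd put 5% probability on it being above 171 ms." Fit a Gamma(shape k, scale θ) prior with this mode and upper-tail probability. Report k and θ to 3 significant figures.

k ≈ 5.25, θ ≈ 18

Gamma(k,θ) with k>1 has mode (k−1)θ, so θ = 76.5/(k−1).
Need P(X < 171) = 0.95 with θ tied to k this way. Start at k = 2, θ = 76.5: P(X<171) ≈ 0.654.
Too low — raise k to concentrate. Iterating converges to k ≈ 5.25.
Then θ = 76.5/(5.25−1) ≈ 18.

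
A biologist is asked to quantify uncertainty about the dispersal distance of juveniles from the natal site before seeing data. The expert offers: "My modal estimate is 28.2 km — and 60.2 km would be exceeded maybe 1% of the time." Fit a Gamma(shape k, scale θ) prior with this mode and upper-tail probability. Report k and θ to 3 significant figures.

Gamma(k,θ) with k>1 has mode (k−1)θ, so θ = 28.2/(k−1).
Need P(X < 60.2) = 0.99 with θ tied to k this way. Start at k = 2, θ = 28.2: P(X<60.2) ≈ 0.629.
Too low — raise k to concentrate. Iterating converges to k ≈ 9.43.
Then θ = 28.2/(9.43−1) ≈ 3.34.

k ≈ 9.43, θ ≈ 3.34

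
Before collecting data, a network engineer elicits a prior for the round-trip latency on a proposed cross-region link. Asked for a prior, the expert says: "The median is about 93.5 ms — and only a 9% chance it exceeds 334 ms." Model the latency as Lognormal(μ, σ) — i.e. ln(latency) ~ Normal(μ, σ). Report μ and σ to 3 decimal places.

μ ≈ 4.538, σ ≈ 0.950

If T ~ Lognormal(μ,σ) then ln T ~ Normal(μ,σ), so the p-quantile of ln T is μ + z_p·σ.
ln(93.5) = 4.538 and ln(334) = 5.811; z_{0.5} = 0, z_{0.91} = 1.341.
σ = (5.811 − 4.538)/(1.341 − (0)) = 0.950.
μ = 4.538 − (0)·0.950 = 4.538.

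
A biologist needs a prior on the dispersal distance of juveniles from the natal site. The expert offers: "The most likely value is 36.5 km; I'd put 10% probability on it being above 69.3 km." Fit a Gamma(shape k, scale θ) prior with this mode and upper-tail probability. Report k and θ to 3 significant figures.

k ≈ 5.65, θ ≈ 7.85

Gamma(k,θ) with k>1 has mode (k−1)θ, so θ = 36.5/(k−1).
Need P(X < 69.3) = 0.9 with θ tied to k this way. Start at k = 2, θ = 36.5: P(X<69.3) ≈ 0.566.
Too low — raise k to concentrate. Iterating converges to k ≈ 5.65.
Then θ = 36.5/(5.65−1) ≈ 7.85.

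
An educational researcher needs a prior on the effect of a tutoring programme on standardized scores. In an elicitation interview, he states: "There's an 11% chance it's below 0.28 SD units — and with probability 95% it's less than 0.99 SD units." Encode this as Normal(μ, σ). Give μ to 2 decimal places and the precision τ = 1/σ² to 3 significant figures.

The p-quantile of Normal(μ,σ) is μ + z_p·σ, with z_{0.11} = -1.227 and z_{0.95} = 1.645.
Eliminate σ: μ = (z₂·x₁ − z₁·x₂)/(z₂ − z₁) = (1.645·0.28 − (-1.227)·0.99)/2.871 = 0.58.
Then σ = (x₂ − x₁)/(z₂ − z₁) = (0.99 − 0.28)/2.871 = 0.25.
Precision τ = 1/σ² = 1/0.2473² = 16.4.

μ = 0.58, τ = 16.4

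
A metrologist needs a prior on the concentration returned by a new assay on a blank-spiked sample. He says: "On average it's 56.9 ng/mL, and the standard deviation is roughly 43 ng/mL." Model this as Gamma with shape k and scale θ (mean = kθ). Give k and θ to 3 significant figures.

k ≈ 1.75, θ ≈ 32.5

For Gamma(k, scale θ): mean = kθ, variance = kθ², so CV = 1/√k.
CV = SD/mean = 43/56.9 = 0.7557, hence k = 1/CV² = 1.75.
Then θ = mean/k = 56.9/1.75 = 32.5.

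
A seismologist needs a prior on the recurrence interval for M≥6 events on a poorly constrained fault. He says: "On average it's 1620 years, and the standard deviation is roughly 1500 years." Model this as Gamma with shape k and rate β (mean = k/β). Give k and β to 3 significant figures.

For Gamma(k, rate β): mean = k/β, variance = k/β², so CV = 1/√k.
CV = SD/mean = 1500/1620 = 0.9259, hence k = 1/CV² = 1.17.
Then β = k/mean = 1.17/1620 = 0.00072.

k ≈ 1.17, β ≈ 0.00072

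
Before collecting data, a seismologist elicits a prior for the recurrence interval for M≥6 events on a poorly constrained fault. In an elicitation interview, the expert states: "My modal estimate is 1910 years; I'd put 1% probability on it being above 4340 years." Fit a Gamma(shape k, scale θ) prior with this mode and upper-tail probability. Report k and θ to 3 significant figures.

Gamma(k,θ) with k>1 has mode (k−1)θ, so θ = 1910/(k−1).
Need P(X < 4340) = 0.99 with θ tied to k this way. Start at k = 2, θ = 1910: P(X<4340) ≈ 0.663.
Too low — raise k to concentrate. Iterating converges to k ≈ 8.11.
Then θ = 1910/(8.11−1) ≈ 269.

k ≈ 8.11, θ ≈ 269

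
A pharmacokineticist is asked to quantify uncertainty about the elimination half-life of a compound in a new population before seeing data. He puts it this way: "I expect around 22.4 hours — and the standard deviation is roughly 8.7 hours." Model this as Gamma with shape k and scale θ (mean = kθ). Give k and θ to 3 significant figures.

For Gamma(k, scale θ): mean = kθ, variance = kθ², so CV = 1/√k.
CV = SD/mean = 8.7/22.4 = 0.3884, hence k = 1/CV² = 6.63.
Then θ = mean/k = 22.4/6.63 = 3.38.

k ≈ 6.63, θ ≈ 3.38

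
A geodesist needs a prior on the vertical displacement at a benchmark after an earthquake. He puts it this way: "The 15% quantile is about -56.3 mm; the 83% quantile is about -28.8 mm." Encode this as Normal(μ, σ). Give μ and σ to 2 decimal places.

μ = -41.98, σ = 13.81

For Normal(μ,σ), the p-quantile is μ + z_p·σ. Here z_{0.15} = -1.036, z_{0.83} = 0.9542.
So -56.3 = μ − 1.036σ and -28.8 = μ + 0.9542σ.
Subtracting: σ = (-28.8 − -56.3)/(0.9542 − (-1.036)) = 13.81.
Then μ = -56.3 − (-1.036)·13.81 = -41.98.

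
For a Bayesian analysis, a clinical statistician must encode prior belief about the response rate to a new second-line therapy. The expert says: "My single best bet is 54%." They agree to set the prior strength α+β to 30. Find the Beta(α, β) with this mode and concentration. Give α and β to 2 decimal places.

For α,β > 1 the Beta mode is (α−1)/(α+β−2). With α+β = 30, the mode is (α−1)/28.
Set (α−1)/28 = 0.54 → α = 1 + 0.54·28 = 16.12.
β = 30 − α = 13.88.

α = 16.12, β = 13.88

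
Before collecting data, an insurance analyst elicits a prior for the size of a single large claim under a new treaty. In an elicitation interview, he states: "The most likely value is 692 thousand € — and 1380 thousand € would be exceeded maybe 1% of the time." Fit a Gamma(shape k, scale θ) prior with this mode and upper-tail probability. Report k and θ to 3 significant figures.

Gamma(k,θ) with k>1 has mode (k−1)θ, so θ = 692/(k−1).
Need P(X < 1380) = 0.99 with θ tied to k this way. Start at k = 2, θ = 692: P(X<1380) ≈ 0.592.
Too low — raise k to concentrate. Iterating converges to k ≈ 11.3.
Then θ = 692/(11.3−1) ≈ 67.1.

k ≈ 11.3, θ ≈ 67.1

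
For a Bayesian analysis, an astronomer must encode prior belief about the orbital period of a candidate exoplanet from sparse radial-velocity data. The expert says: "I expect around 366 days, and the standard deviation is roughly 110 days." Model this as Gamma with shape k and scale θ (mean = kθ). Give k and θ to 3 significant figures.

For Gamma(k, scale θ): mean = kθ, variance = kθ², so CV = 1/√k.
CV = SD/mean = 110/366 = 0.3005, hence k = 1/CV² = 11.1.
Then θ = mean/k = 366/11.1 = 33.1.

k ≈ 11.1, θ ≈ 33.1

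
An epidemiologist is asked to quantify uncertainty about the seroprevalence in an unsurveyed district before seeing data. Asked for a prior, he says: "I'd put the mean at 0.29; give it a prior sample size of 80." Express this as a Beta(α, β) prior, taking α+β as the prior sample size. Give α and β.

Under the effective-sample-size interpretation, Beta(α, β) has prior mean α/(α+β) and prior sample size α+β.
So α+β = 80 and α/(α+β) = 0.29, giving α = 0.29·80 = 23.2 and β = 80 − 23.2 = 56.8.

α = 23.2, β = 56.8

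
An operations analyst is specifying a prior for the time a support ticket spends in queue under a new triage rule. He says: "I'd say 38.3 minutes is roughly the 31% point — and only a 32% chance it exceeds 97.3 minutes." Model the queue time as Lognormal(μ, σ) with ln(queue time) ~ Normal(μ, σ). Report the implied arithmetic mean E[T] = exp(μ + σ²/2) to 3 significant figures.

E[T] ≈ 98.8 minutes

If T ~ Lognormal(μ,σ) then ln T ~ Normal(μ,σ), so the p-quantile of ln T is μ + z_p·σ.
ln(38.3) = 3.645 and ln(97.3) = 4.578; z_{0.31} = -0.4959, z_{0.68} = 0.4677.
σ = (4.578 − 3.645)/(0.4677 − (-0.4959)) = 0.968.
μ = 3.645 − (-0.4959)·0.968 = 4.125.
E[T] = exp(μ + σ²/2) = exp(4.125 + 0.4681) = 98.8 minutes.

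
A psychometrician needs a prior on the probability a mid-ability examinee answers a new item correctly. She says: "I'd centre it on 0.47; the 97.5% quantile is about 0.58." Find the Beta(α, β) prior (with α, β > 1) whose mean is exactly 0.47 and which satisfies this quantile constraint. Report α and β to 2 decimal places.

With mean 0.47 fixed, write α = 0.47s, β = 0.53s where s = α+β.
Need P(θ < 0.58) = 0.975 under Beta(0.47s, 0.53s). Normal approximation: (q−m)/√(m(1−m)/s) ≈ z_{0.975} = 1.96, so s ≈ 0.47·0.53·(1.96)²/(0.58−0.47)² = 79.1.
At s = 79.1: P(θ<0.58) ≈ 0.975. Adjusting to match 0.975 gives s ≈ 78.69.
So α = 0.47·78.69 ≈ 36.98, β = 0.53·78.69 ≈ 41.71.

α ≈ 36.98, β ≈ 41.71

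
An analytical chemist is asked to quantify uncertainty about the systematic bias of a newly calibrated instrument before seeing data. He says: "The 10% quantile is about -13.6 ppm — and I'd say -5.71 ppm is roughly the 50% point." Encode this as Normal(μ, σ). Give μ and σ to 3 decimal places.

The p-quantile of Normal(μ,σ) is μ + z_p·σ, with z_{0.1} = -1.282 and z_{0.5} = 0.
Eliminate σ: μ = (z₂·x₁ − z₁·x₂)/(z₂ − z₁) = (0·-13.6 − (-1.282)·-5.71)/1.282 = -5.710.
Then σ = (x₂ − x₁)/(z₂ − z₁) = (-5.71 − -13.6)/1.282 = 6.157.

μ = -5.710, σ = 6.157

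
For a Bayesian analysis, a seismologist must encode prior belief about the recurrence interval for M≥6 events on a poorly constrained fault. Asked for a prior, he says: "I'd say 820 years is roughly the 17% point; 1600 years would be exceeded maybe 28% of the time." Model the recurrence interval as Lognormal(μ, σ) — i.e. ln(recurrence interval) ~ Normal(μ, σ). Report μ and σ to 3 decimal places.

μ ≈ 7.124, σ ≈ 0.435

If T ~ Lognormal(μ,σ) then ln T ~ Normal(μ,σ), so the p-quantile of ln T is μ + z_p·σ.
ln(820) = 6.709 and ln(1600) = 7.378; z_{0.17} = -0.9542, z_{0.72} = 0.5828.
σ = (7.378 − 6.709)/(0.5828 − (-0.9542)) = 0.435.
μ = 6.709 − (-0.9542)·0.435 = 7.124.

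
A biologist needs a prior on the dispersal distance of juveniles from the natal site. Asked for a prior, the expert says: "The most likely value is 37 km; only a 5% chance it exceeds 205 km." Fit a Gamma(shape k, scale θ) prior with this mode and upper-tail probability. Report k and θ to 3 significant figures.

k ≈ 1.8, θ ≈ 46.5

Gamma(k,θ) with k>1 has mode (k−1)θ, so θ = 37/(k−1).
Need P(X < 205) = 0.95 with θ tied to k this way. Start at k = 2, θ = 37: P(X<205) ≈ 0.974.
Too high — lower k to spread out. Iterating converges to k ≈ 1.8.
Then θ = 37/(1.8−1) ≈ 46.5.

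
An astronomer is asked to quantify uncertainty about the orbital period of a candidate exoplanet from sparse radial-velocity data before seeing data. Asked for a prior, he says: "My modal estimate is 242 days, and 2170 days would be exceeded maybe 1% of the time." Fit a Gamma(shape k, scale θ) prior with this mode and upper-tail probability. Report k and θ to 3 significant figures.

k ≈ 1.67, θ ≈ 361

Gamma(k,θ) with k>1 has mode (k−1)θ, so θ = 242/(k−1).
Need P(X < 2170) = 0.99 with θ tied to k this way. Start at k = 2, θ = 242: P(X<2170) ≈ 0.999.
Too high — lower k to spread out. Iterating converges to k ≈ 1.67.
Then θ = 242/(1.67−1) ≈ 361.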